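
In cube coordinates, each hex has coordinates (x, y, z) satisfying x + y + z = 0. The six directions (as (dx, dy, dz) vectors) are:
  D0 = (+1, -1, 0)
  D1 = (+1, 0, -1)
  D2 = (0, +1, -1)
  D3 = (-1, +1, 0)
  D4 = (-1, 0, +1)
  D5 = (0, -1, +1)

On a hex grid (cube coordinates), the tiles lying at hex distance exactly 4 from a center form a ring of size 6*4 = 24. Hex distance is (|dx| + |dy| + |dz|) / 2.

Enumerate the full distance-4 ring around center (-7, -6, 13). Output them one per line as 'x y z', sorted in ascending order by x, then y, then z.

Answer: -11 -6 17
-11 -5 16
-11 -4 15
-11 -3 14
-11 -2 13
-10 -7 17
-10 -2 12
-9 -8 17
-9 -2 11
-8 -9 17
-8 -2 10
-7 -10 17
-7 -2 9
-6 -10 16
-6 -3 9
-5 -10 15
-5 -4 9
-4 -10 14
-4 -5 9
-3 -10 13
-3 -9 12
-3 -8 11
-3 -7 10
-3 -6 9

Derivation:
Walk ring at distance 4 from (-7, -6, 13):
Start at center + D4*4 = (-11, -6, 17)
  hex 0: (-11, -6, 17)
  hex 1: (-10, -7, 17)
  hex 2: (-9, -8, 17)
  hex 3: (-8, -9, 17)
  hex 4: (-7, -10, 17)
  hex 5: (-6, -10, 16)
  hex 6: (-5, -10, 15)
  hex 7: (-4, -10, 14)
  hex 8: (-3, -10, 13)
  hex 9: (-3, -9, 12)
  hex 10: (-3, -8, 11)
  hex 11: (-3, -7, 10)
  hex 12: (-3, -6, 9)
  hex 13: (-4, -5, 9)
  hex 14: (-5, -4, 9)
  hex 15: (-6, -3, 9)
  hex 16: (-7, -2, 9)
  hex 17: (-8, -2, 10)
  hex 18: (-9, -2, 11)
  hex 19: (-10, -2, 12)
  hex 20: (-11, -2, 13)
  hex 21: (-11, -3, 14)
  hex 22: (-11, -4, 15)
  hex 23: (-11, -5, 16)
Sorted: 24 hexes.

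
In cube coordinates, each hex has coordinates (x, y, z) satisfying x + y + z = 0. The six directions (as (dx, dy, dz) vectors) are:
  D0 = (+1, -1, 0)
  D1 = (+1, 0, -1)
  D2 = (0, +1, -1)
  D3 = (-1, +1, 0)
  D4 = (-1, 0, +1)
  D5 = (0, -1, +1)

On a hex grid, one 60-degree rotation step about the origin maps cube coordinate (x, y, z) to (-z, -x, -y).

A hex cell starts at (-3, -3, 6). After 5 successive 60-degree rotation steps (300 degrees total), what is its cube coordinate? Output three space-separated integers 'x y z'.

Answer: 3 -6 3

Derivation:
Start: (-3, -3, 6)
Step 1: (-3, -3, 6) -> (-(6), -(-3), -(-3)) = (-6, 3, 3)
Step 2: (-6, 3, 3) -> (-(3), -(-6), -(3)) = (-3, 6, -3)
Step 3: (-3, 6, -3) -> (-(-3), -(-3), -(6)) = (3, 3, -6)
Step 4: (3, 3, -6) -> (-(-6), -(3), -(3)) = (6, -3, -3)
Step 5: (6, -3, -3) -> (-(-3), -(6), -(-3)) = (3, -6, 3)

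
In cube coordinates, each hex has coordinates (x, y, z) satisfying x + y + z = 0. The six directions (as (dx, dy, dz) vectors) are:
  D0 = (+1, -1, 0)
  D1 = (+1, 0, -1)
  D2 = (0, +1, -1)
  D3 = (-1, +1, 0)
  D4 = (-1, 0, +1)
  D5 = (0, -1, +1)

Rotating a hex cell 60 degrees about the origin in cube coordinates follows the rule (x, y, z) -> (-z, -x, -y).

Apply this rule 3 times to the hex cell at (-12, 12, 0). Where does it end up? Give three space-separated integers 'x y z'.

Answer: 12 -12 0

Derivation:
Start: (-12, 12, 0)
Step 1: (-12, 12, 0) -> (-(0), -(-12), -(12)) = (0, 12, -12)
Step 2: (0, 12, -12) -> (-(-12), -(0), -(12)) = (12, 0, -12)
Step 3: (12, 0, -12) -> (-(-12), -(12), -(0)) = (12, -12, 0)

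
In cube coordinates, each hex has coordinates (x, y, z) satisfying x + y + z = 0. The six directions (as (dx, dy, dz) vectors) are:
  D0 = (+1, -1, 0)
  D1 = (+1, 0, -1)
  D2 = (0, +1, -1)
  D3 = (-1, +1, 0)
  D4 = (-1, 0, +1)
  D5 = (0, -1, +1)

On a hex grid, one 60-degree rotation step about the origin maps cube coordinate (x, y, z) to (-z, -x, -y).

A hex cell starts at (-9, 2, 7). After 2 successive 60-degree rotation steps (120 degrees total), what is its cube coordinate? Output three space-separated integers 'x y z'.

Answer: 2 7 -9

Derivation:
Start: (-9, 2, 7)
Step 1: (-9, 2, 7) -> (-(7), -(-9), -(2)) = (-7, 9, -2)
Step 2: (-7, 9, -2) -> (-(-2), -(-7), -(9)) = (2, 7, -9)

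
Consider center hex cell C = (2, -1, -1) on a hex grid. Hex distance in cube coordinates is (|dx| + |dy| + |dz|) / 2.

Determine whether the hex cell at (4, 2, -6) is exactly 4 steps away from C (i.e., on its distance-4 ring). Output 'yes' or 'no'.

|px - cx| = |4 - 2| = 2
|py - cy| = |2 - (-1)| = 3
|pz - cz| = |-6 - (-1)| = 5
distance = (2+3+5)/2 = 10/2 = 5
radius = 4; distance != radius -> no

Answer: no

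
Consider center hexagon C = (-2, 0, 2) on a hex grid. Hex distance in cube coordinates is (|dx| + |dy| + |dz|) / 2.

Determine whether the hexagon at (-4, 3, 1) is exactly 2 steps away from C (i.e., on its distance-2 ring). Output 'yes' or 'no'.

Answer: no

Derivation:
|px - cx| = |-4 - (-2)| = 2
|py - cy| = |3 - 0| = 3
|pz - cz| = |1 - 2| = 1
distance = (2+3+1)/2 = 6/2 = 3
radius = 2; distance != radius -> no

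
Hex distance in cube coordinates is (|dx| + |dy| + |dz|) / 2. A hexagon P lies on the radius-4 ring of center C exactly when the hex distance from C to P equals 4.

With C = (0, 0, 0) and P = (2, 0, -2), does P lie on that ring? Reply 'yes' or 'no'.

|px - cx| = |2 - 0| = 2
|py - cy| = |0 - 0| = 0
|pz - cz| = |-2 - 0| = 2
distance = (2+0+2)/2 = 4/2 = 2
radius = 4; distance != radius -> no

Answer: no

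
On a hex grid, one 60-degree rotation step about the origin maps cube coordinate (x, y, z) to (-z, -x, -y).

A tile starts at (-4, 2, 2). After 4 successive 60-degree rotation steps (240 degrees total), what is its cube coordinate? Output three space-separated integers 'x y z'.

Start: (-4, 2, 2)
Step 1: (-4, 2, 2) -> (-(2), -(-4), -(2)) = (-2, 4, -2)
Step 2: (-2, 4, -2) -> (-(-2), -(-2), -(4)) = (2, 2, -4)
Step 3: (2, 2, -4) -> (-(-4), -(2), -(2)) = (4, -2, -2)
Step 4: (4, -2, -2) -> (-(-2), -(4), -(-2)) = (2, -4, 2)

Answer: 2 -4 2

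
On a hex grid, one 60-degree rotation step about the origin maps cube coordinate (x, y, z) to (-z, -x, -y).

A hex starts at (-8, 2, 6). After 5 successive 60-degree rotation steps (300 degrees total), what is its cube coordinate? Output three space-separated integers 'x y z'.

Answer: -2 -6 8

Derivation:
Start: (-8, 2, 6)
Step 1: (-8, 2, 6) -> (-(6), -(-8), -(2)) = (-6, 8, -2)
Step 2: (-6, 8, -2) -> (-(-2), -(-6), -(8)) = (2, 6, -8)
Step 3: (2, 6, -8) -> (-(-8), -(2), -(6)) = (8, -2, -6)
Step 4: (8, -2, -6) -> (-(-6), -(8), -(-2)) = (6, -8, 2)
Step 5: (6, -8, 2) -> (-(2), -(6), -(-8)) = (-2, -6, 8)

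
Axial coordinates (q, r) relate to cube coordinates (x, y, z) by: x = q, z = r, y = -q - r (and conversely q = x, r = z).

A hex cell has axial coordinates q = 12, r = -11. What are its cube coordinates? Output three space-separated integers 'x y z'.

Answer: 12 -1 -11

Derivation:
x = q = 12
z = r = -11
y = -x - z = -(12) - (-11) = -1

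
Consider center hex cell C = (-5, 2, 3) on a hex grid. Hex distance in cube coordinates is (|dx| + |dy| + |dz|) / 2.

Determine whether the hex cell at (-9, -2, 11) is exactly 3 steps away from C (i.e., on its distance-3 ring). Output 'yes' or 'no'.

|px - cx| = |-9 - (-5)| = 4
|py - cy| = |-2 - 2| = 4
|pz - cz| = |11 - 3| = 8
distance = (4+4+8)/2 = 16/2 = 8
radius = 3; distance != radius -> no

Answer: no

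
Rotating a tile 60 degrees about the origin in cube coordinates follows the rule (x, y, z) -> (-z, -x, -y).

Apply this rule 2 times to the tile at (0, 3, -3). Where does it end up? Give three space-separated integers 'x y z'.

Start: (0, 3, -3)
Step 1: (0, 3, -3) -> (-(-3), -(0), -(3)) = (3, 0, -3)
Step 2: (3, 0, -3) -> (-(-3), -(3), -(0)) = (3, -3, 0)

Answer: 3 -3 0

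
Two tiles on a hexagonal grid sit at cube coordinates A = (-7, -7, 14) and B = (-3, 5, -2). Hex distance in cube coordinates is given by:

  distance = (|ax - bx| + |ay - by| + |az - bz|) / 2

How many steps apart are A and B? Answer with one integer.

Answer: 16

Derivation:
|ax - bx| = |-7 - (-3)| = 4
|ay - by| = |-7 - 5| = 12
|az - bz| = |14 - (-2)| = 16
distance = (4 + 12 + 16) / 2 = 32 / 2 = 16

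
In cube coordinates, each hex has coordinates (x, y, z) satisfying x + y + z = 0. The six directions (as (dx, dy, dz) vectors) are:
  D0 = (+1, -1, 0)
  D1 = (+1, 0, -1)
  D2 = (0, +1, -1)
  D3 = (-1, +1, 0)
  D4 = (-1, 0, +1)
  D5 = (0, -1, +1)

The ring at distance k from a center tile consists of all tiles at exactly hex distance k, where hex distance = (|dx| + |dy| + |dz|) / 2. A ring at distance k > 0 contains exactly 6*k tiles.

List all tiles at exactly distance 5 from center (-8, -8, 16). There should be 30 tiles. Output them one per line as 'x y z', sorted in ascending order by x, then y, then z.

Answer: -13 -8 21
-13 -7 20
-13 -6 19
-13 -5 18
-13 -4 17
-13 -3 16
-12 -9 21
-12 -3 15
-11 -10 21
-11 -3 14
-10 -11 21
-10 -3 13
-9 -12 21
-9 -3 12
-8 -13 21
-8 -3 11
-7 -13 20
-7 -4 11
-6 -13 19
-6 -5 11
-5 -13 18
-5 -6 11
-4 -13 17
-4 -7 11
-3 -13 16
-3 -12 15
-3 -11 14
-3 -10 13
-3 -9 12
-3 -8 11

Derivation:
Walk ring at distance 5 from (-8, -8, 16):
Start at center + D4*5 = (-13, -8, 21)
  hex 0: (-13, -8, 21)
  hex 1: (-12, -9, 21)
  hex 2: (-11, -10, 21)
  hex 3: (-10, -11, 21)
  hex 4: (-9, -12, 21)
  hex 5: (-8, -13, 21)
  hex 6: (-7, -13, 20)
  hex 7: (-6, -13, 19)
  hex 8: (-5, -13, 18)
  hex 9: (-4, -13, 17)
  hex 10: (-3, -13, 16)
  hex 11: (-3, -12, 15)
  hex 12: (-3, -11, 14)
  hex 13: (-3, -10, 13)
  hex 14: (-3, -9, 12)
  hex 15: (-3, -8, 11)
  hex 16: (-4, -7, 11)
  hex 17: (-5, -6, 11)
  hex 18: (-6, -5, 11)
  hex 19: (-7, -4, 11)
  hex 20: (-8, -3, 11)
  hex 21: (-9, -3, 12)
  hex 22: (-10, -3, 13)
  hex 23: (-11, -3, 14)
  hex 24: (-12, -3, 15)
  hex 25: (-13, -3, 16)
  hex 26: (-13, -4, 17)
  hex 27: (-13, -5, 18)
  hex 28: (-13, -6, 19)
  hex 29: (-13, -7, 20)
Sorted: 30 hexes.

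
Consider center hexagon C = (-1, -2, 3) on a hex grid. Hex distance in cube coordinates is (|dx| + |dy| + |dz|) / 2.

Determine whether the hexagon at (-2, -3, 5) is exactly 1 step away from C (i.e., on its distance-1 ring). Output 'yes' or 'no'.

Answer: no

Derivation:
|px - cx| = |-2 - (-1)| = 1
|py - cy| = |-3 - (-2)| = 1
|pz - cz| = |5 - 3| = 2
distance = (1+1+2)/2 = 4/2 = 2
radius = 1; distance != radius -> no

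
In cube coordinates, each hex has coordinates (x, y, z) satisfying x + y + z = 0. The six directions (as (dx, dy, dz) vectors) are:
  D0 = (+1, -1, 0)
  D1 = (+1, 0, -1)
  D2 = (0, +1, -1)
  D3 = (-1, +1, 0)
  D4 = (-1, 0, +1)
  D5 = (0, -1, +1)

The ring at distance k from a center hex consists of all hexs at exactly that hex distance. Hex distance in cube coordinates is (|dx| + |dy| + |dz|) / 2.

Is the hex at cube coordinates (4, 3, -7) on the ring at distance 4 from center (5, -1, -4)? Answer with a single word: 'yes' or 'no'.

|px - cx| = |4 - 5| = 1
|py - cy| = |3 - (-1)| = 4
|pz - cz| = |-7 - (-4)| = 3
distance = (1+4+3)/2 = 8/2 = 4
radius = 4; distance == radius -> yes

Answer: yes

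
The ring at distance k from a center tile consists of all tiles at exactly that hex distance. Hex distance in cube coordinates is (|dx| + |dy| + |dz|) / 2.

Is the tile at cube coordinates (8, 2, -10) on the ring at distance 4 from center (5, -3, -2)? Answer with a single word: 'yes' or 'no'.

|px - cx| = |8 - 5| = 3
|py - cy| = |2 - (-3)| = 5
|pz - cz| = |-10 - (-2)| = 8
distance = (3+5+8)/2 = 16/2 = 8
radius = 4; distance != radius -> no

Answer: no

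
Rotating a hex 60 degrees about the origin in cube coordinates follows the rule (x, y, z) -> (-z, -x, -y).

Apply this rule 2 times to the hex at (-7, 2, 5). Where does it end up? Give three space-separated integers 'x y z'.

Answer: 2 5 -7

Derivation:
Start: (-7, 2, 5)
Step 1: (-7, 2, 5) -> (-(5), -(-7), -(2)) = (-5, 7, -2)
Step 2: (-5, 7, -2) -> (-(-2), -(-5), -(7)) = (2, 5, -7)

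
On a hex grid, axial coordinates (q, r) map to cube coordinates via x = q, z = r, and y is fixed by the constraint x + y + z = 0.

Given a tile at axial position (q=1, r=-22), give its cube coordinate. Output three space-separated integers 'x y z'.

Answer: 1 21 -22

Derivation:
x = q = 1
z = r = -22
y = -x - z = -(1) - (-22) = 21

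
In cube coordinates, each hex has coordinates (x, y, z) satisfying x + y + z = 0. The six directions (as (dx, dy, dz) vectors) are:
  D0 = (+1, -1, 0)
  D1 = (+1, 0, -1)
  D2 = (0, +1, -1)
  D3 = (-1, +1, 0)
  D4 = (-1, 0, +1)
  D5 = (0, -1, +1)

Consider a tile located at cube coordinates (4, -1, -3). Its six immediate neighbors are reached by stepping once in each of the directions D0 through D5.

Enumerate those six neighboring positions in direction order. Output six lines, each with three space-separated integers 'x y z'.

Center: (4, -1, -3). Add each direction:
  D0: (4, -1, -3) + (1, -1, 0) = (5, -2, -3)
  D1: (4, -1, -3) + (1, 0, -1) = (5, -1, -4)
  D2: (4, -1, -3) + (0, 1, -1) = (4, 0, -4)
  D3: (4, -1, -3) + (-1, 1, 0) = (3, 0, -3)
  D4: (4, -1, -3) + (-1, 0, 1) = (3, -1, -2)
  D5: (4, -1, -3) + (0, -1, 1) = (4, -2, -2)

Answer: 5 -2 -3
5 -1 -4
4 0 -4
3 0 -3
3 -1 -2
4 -2 -2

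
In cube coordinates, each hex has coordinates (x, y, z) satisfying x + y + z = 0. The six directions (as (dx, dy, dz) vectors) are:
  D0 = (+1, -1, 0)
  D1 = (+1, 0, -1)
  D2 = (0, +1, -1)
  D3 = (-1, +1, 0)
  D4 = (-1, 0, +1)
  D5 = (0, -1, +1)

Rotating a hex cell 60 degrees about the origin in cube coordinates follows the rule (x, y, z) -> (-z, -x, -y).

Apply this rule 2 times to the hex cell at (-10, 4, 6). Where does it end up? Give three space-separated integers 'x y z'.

Answer: 4 6 -10

Derivation:
Start: (-10, 4, 6)
Step 1: (-10, 4, 6) -> (-(6), -(-10), -(4)) = (-6, 10, -4)
Step 2: (-6, 10, -4) -> (-(-4), -(-6), -(10)) = (4, 6, -10)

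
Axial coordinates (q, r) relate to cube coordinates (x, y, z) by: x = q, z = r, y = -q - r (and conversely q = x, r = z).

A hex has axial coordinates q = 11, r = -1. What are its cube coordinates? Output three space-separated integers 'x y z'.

x = q = 11
z = r = -1
y = -x - z = -(11) - (-1) = -10

Answer: 11 -10 -1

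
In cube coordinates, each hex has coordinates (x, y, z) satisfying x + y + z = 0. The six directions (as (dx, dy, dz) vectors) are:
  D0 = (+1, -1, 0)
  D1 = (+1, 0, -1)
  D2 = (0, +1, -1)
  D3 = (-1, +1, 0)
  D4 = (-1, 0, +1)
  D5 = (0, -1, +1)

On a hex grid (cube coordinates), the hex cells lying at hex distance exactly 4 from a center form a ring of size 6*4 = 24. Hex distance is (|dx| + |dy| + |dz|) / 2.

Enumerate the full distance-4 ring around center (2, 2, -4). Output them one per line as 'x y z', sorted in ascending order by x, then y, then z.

Answer: -2 2 0
-2 3 -1
-2 4 -2
-2 5 -3
-2 6 -4
-1 1 0
-1 6 -5
0 0 0
0 6 -6
1 -1 0
1 6 -7
2 -2 0
2 6 -8
3 -2 -1
3 5 -8
4 -2 -2
4 4 -8
5 -2 -3
5 3 -8
6 -2 -4
6 -1 -5
6 0 -6
6 1 -7
6 2 -8

Derivation:
Walk ring at distance 4 from (2, 2, -4):
Start at center + D4*4 = (-2, 2, 0)
  hex 0: (-2, 2, 0)
  hex 1: (-1, 1, 0)
  hex 2: (0, 0, 0)
  hex 3: (1, -1, 0)
  hex 4: (2, -2, 0)
  hex 5: (3, -2, -1)
  hex 6: (4, -2, -2)
  hex 7: (5, -2, -3)
  hex 8: (6, -2, -4)
  hex 9: (6, -1, -5)
  hex 10: (6, 0, -6)
  hex 11: (6, 1, -7)
  hex 12: (6, 2, -8)
  hex 13: (5, 3, -8)
  hex 14: (4, 4, -8)
  hex 15: (3, 5, -8)
  hex 16: (2, 6, -8)
  hex 17: (1, 6, -7)
  hex 18: (0, 6, -6)
  hex 19: (-1, 6, -5)
  hex 20: (-2, 6, -4)
  hex 21: (-2, 5, -3)
  hex 22: (-2, 4, -2)
  hex 23: (-2, 3, -1)
Sorted: 24 hexes.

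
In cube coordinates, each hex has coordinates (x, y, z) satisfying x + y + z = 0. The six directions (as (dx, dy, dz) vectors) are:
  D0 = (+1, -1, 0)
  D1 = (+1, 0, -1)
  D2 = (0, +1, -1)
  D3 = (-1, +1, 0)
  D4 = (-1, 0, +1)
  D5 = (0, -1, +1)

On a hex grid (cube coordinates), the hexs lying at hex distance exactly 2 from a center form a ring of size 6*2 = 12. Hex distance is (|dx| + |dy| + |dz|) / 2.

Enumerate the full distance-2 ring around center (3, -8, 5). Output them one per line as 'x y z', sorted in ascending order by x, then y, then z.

Answer: 1 -8 7
1 -7 6
1 -6 5
2 -9 7
2 -6 4
3 -10 7
3 -6 3
4 -10 6
4 -7 3
5 -10 5
5 -9 4
5 -8 3

Derivation:
Walk ring at distance 2 from (3, -8, 5):
Start at center + D4*2 = (1, -8, 7)
  hex 0: (1, -8, 7)
  hex 1: (2, -9, 7)
  hex 2: (3, -10, 7)
  hex 3: (4, -10, 6)
  hex 4: (5, -10, 5)
  hex 5: (5, -9, 4)
  hex 6: (5, -8, 3)
  hex 7: (4, -7, 3)
  hex 8: (3, -6, 3)
  hex 9: (2, -6, 4)
  hex 10: (1, -6, 5)
  hex 11: (1, -7, 6)
Sorted: 12 hexes.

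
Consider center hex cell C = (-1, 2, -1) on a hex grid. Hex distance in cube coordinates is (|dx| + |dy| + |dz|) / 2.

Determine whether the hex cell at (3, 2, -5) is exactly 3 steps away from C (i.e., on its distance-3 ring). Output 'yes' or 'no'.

|px - cx| = |3 - (-1)| = 4
|py - cy| = |2 - 2| = 0
|pz - cz| = |-5 - (-1)| = 4
distance = (4+0+4)/2 = 8/2 = 4
radius = 3; distance != radius -> no

Answer: no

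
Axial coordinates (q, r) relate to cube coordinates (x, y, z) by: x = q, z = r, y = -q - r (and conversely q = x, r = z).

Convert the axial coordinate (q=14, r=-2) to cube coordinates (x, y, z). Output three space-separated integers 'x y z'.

Answer: 14 -12 -2

Derivation:
x = q = 14
z = r = -2
y = -x - z = -(14) - (-2) = -12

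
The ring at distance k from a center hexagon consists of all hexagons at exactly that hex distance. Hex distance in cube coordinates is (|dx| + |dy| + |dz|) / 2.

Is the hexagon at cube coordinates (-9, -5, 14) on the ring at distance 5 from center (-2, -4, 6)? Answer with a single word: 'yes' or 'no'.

|px - cx| = |-9 - (-2)| = 7
|py - cy| = |-5 - (-4)| = 1
|pz - cz| = |14 - 6| = 8
distance = (7+1+8)/2 = 16/2 = 8
radius = 5; distance != radius -> no

Answer: no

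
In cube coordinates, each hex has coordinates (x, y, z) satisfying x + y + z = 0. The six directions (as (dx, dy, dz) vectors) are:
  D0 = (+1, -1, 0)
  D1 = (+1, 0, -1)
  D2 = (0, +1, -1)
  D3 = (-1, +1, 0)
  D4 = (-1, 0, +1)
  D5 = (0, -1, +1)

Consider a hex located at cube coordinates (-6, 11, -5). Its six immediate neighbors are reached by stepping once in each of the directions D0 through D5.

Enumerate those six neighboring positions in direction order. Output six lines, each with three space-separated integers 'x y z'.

Center: (-6, 11, -5). Add each direction:
  D0: (-6, 11, -5) + (1, -1, 0) = (-5, 10, -5)
  D1: (-6, 11, -5) + (1, 0, -1) = (-5, 11, -6)
  D2: (-6, 11, -5) + (0, 1, -1) = (-6, 12, -6)
  D3: (-6, 11, -5) + (-1, 1, 0) = (-7, 12, -5)
  D4: (-6, 11, -5) + (-1, 0, 1) = (-7, 11, -4)
  D5: (-6, 11, -5) + (0, -1, 1) = (-6, 10, -4)

Answer: -5 10 -5
-5 11 -6
-6 12 -6
-7 12 -5
-7 11 -4
-6 10 -4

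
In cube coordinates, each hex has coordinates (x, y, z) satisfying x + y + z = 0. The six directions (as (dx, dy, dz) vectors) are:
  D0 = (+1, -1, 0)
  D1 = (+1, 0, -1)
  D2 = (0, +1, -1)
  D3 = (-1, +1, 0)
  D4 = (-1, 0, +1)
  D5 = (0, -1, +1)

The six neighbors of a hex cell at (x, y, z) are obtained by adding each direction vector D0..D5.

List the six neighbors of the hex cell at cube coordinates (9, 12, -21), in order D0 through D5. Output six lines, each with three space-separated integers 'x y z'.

Center: (9, 12, -21). Add each direction:
  D0: (9, 12, -21) + (1, -1, 0) = (10, 11, -21)
  D1: (9, 12, -21) + (1, 0, -1) = (10, 12, -22)
  D2: (9, 12, -21) + (0, 1, -1) = (9, 13, -22)
  D3: (9, 12, -21) + (-1, 1, 0) = (8, 13, -21)
  D4: (9, 12, -21) + (-1, 0, 1) = (8, 12, -20)
  D5: (9, 12, -21) + (0, -1, 1) = (9, 11, -20)

Answer: 10 11 -21
10 12 -22
9 13 -22
8 13 -21
8 12 -20
9 11 -20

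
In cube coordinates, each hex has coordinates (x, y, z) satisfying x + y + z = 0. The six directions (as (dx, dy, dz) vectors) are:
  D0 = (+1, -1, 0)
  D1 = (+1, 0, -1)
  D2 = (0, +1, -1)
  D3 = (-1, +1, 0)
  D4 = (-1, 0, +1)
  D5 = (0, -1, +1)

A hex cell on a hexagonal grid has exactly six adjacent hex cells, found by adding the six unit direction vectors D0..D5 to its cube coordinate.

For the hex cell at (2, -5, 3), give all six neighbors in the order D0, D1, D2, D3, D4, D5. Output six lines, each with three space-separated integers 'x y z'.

Answer: 3 -6 3
3 -5 2
2 -4 2
1 -4 3
1 -5 4
2 -6 4

Derivation:
Center: (2, -5, 3). Add each direction:
  D0: (2, -5, 3) + (1, -1, 0) = (3, -6, 3)
  D1: (2, -5, 3) + (1, 0, -1) = (3, -5, 2)
  D2: (2, -5, 3) + (0, 1, -1) = (2, -4, 2)
  D3: (2, -5, 3) + (-1, 1, 0) = (1, -4, 3)
  D4: (2, -5, 3) + (-1, 0, 1) = (1, -5, 4)
  D5: (2, -5, 3) + (0, -1, 1) = (2, -6, 4)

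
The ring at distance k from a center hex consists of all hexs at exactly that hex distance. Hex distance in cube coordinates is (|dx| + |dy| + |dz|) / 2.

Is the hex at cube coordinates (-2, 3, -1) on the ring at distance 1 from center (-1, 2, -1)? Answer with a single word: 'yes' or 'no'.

Answer: yes

Derivation:
|px - cx| = |-2 - (-1)| = 1
|py - cy| = |3 - 2| = 1
|pz - cz| = |-1 - (-1)| = 0
distance = (1+1+0)/2 = 2/2 = 1
radius = 1; distance == radius -> yes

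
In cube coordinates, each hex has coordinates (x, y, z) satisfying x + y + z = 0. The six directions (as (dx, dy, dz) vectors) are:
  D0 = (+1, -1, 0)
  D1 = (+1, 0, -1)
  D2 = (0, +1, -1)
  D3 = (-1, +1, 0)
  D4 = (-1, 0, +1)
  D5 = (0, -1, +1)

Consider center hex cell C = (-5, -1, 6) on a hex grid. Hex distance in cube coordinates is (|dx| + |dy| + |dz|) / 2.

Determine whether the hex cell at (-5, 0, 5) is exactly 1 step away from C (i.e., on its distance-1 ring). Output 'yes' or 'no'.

|px - cx| = |-5 - (-5)| = 0
|py - cy| = |0 - (-1)| = 1
|pz - cz| = |5 - 6| = 1
distance = (0+1+1)/2 = 2/2 = 1
radius = 1; distance == radius -> yes

Answer: yes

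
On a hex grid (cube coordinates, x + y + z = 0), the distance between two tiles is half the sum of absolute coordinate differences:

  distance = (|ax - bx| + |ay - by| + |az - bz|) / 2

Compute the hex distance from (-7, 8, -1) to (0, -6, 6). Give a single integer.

Answer: 14

Derivation:
|ax - bx| = |-7 - 0| = 7
|ay - by| = |8 - (-6)| = 14
|az - bz| = |-1 - 6| = 7
distance = (7 + 14 + 7) / 2 = 28 / 2 = 14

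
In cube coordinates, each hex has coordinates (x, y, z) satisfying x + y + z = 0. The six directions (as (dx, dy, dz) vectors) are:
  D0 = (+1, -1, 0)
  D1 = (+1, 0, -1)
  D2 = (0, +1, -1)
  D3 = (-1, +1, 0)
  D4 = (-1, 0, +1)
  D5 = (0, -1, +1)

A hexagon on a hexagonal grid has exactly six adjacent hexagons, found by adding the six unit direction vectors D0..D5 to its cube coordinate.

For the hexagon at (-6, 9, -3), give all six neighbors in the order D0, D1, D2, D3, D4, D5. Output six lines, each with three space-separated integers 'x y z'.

Center: (-6, 9, -3). Add each direction:
  D0: (-6, 9, -3) + (1, -1, 0) = (-5, 8, -3)
  D1: (-6, 9, -3) + (1, 0, -1) = (-5, 9, -4)
  D2: (-6, 9, -3) + (0, 1, -1) = (-6, 10, -4)
  D3: (-6, 9, -3) + (-1, 1, 0) = (-7, 10, -3)
  D4: (-6, 9, -3) + (-1, 0, 1) = (-7, 9, -2)
  D5: (-6, 9, -3) + (0, -1, 1) = (-6, 8, -2)

Answer: -5 8 -3
-5 9 -4
-6 10 -4
-7 10 -3
-7 9 -2
-6 8 -2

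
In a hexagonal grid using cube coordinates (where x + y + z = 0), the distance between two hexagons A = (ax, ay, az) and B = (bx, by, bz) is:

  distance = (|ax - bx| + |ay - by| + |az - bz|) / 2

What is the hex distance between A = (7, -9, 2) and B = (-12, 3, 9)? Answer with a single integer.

Answer: 19

Derivation:
|ax - bx| = |7 - (-12)| = 19
|ay - by| = |-9 - 3| = 12
|az - bz| = |2 - 9| = 7
distance = (19 + 12 + 7) / 2 = 38 / 2 = 19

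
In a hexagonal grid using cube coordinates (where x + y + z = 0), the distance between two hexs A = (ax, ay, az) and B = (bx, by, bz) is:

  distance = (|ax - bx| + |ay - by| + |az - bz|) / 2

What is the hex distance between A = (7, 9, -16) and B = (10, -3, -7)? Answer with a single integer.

Answer: 12

Derivation:
|ax - bx| = |7 - 10| = 3
|ay - by| = |9 - (-3)| = 12
|az - bz| = |-16 - (-7)| = 9
distance = (3 + 12 + 9) / 2 = 24 / 2 = 12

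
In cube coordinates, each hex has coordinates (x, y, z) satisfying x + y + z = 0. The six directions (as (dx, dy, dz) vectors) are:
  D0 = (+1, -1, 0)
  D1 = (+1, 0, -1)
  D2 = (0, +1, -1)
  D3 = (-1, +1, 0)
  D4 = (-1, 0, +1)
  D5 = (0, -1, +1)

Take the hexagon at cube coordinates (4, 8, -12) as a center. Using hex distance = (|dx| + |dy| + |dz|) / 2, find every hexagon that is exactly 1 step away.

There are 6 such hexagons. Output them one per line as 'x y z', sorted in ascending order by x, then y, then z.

Walk ring at distance 1 from (4, 8, -12):
Start at center + D4*1 = (3, 8, -11)
  hex 0: (3, 8, -11)
  hex 1: (4, 7, -11)
  hex 2: (5, 7, -12)
  hex 3: (5, 8, -13)
  hex 4: (4, 9, -13)
  hex 5: (3, 9, -12)
Sorted: 6 hexes.

Answer: 3 8 -11
3 9 -12
4 7 -11
4 9 -13
5 7 -12
5 8 -13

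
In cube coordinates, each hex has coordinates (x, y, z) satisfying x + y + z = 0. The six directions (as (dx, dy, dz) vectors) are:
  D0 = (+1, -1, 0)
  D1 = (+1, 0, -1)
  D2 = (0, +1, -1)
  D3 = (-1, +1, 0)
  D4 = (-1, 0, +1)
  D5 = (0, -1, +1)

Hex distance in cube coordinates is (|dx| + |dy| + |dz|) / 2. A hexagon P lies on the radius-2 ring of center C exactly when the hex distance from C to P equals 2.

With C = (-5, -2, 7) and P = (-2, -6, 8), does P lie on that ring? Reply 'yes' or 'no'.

|px - cx| = |-2 - (-5)| = 3
|py - cy| = |-6 - (-2)| = 4
|pz - cz| = |8 - 7| = 1
distance = (3+4+1)/2 = 8/2 = 4
radius = 2; distance != radius -> no

Answer: no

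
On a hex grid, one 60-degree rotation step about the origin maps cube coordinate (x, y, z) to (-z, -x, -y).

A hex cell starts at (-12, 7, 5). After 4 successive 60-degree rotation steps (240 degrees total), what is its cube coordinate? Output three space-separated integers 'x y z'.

Start: (-12, 7, 5)
Step 1: (-12, 7, 5) -> (-(5), -(-12), -(7)) = (-5, 12, -7)
Step 2: (-5, 12, -7) -> (-(-7), -(-5), -(12)) = (7, 5, -12)
Step 3: (7, 5, -12) -> (-(-12), -(7), -(5)) = (12, -7, -5)
Step 4: (12, -7, -5) -> (-(-5), -(12), -(-7)) = (5, -12, 7)

Answer: 5 -12 7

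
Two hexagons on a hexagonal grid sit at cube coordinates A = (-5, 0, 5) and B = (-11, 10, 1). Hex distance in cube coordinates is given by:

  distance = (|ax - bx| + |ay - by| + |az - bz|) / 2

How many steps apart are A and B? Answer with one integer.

Answer: 10

Derivation:
|ax - bx| = |-5 - (-11)| = 6
|ay - by| = |0 - 10| = 10
|az - bz| = |5 - 1| = 4
distance = (6 + 10 + 4) / 2 = 20 / 2 = 10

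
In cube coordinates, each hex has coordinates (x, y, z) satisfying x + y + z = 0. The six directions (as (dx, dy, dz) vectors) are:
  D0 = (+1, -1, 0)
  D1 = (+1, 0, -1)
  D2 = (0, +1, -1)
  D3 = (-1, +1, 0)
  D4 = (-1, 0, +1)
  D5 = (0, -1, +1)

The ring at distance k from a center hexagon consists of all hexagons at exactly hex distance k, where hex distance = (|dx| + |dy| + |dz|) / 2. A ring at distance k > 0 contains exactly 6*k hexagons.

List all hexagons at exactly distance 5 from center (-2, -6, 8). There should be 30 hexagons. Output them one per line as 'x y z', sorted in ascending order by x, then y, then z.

Answer: -7 -6 13
-7 -5 12
-7 -4 11
-7 -3 10
-7 -2 9
-7 -1 8
-6 -7 13
-6 -1 7
-5 -8 13
-5 -1 6
-4 -9 13
-4 -1 5
-3 -10 13
-3 -1 4
-2 -11 13
-2 -1 3
-1 -11 12
-1 -2 3
0 -11 11
0 -3 3
1 -11 10
1 -4 3
2 -11 9
2 -5 3
3 -11 8
3 -10 7
3 -9 6
3 -8 5
3 -7 4
3 -6 3

Derivation:
Walk ring at distance 5 from (-2, -6, 8):
Start at center + D4*5 = (-7, -6, 13)
  hex 0: (-7, -6, 13)
  hex 1: (-6, -7, 13)
  hex 2: (-5, -8, 13)
  hex 3: (-4, -9, 13)
  hex 4: (-3, -10, 13)
  hex 5: (-2, -11, 13)
  hex 6: (-1, -11, 12)
  hex 7: (0, -11, 11)
  hex 8: (1, -11, 10)
  hex 9: (2, -11, 9)
  hex 10: (3, -11, 8)
  hex 11: (3, -10, 7)
  hex 12: (3, -9, 6)
  hex 13: (3, -8, 5)
  hex 14: (3, -7, 4)
  hex 15: (3, -6, 3)
  hex 16: (2, -5, 3)
  hex 17: (1, -4, 3)
  hex 18: (0, -3, 3)
  hex 19: (-1, -2, 3)
  hex 20: (-2, -1, 3)
  hex 21: (-3, -1, 4)
  hex 22: (-4, -1, 5)
  hex 23: (-5, -1, 6)
  hex 24: (-6, -1, 7)
  hex 25: (-7, -1, 8)
  hex 26: (-7, -2, 9)
  hex 27: (-7, -3, 10)
  hex 28: (-7, -4, 11)
  hex 29: (-7, -5, 12)
Sorted: 30 hexes.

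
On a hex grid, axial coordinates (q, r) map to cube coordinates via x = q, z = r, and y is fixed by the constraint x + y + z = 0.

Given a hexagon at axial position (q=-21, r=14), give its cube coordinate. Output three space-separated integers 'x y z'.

x = q = -21
z = r = 14
y = -x - z = -(-21) - (14) = 7

Answer: -21 7 14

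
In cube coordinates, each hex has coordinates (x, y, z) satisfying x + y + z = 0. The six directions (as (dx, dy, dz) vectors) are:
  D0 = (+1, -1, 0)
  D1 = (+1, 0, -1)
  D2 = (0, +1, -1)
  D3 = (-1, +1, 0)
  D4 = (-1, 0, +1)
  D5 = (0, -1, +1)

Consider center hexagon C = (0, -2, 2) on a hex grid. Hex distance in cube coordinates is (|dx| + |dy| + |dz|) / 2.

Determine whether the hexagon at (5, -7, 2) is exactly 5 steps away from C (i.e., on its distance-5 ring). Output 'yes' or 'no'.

Answer: yes

Derivation:
|px - cx| = |5 - 0| = 5
|py - cy| = |-7 - (-2)| = 5
|pz - cz| = |2 - 2| = 0
distance = (5+5+0)/2 = 10/2 = 5
radius = 5; distance == radius -> yes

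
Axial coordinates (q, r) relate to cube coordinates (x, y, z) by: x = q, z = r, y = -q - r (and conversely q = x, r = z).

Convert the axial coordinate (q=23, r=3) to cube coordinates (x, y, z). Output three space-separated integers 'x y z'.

x = q = 23
z = r = 3
y = -x - z = -(23) - (3) = -26

Answer: 23 -26 3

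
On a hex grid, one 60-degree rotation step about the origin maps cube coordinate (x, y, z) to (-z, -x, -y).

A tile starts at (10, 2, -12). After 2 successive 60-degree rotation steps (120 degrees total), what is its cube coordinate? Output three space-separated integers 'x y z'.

Start: (10, 2, -12)
Step 1: (10, 2, -12) -> (-(-12), -(10), -(2)) = (12, -10, -2)
Step 2: (12, -10, -2) -> (-(-2), -(12), -(-10)) = (2, -12, 10)

Answer: 2 -12 10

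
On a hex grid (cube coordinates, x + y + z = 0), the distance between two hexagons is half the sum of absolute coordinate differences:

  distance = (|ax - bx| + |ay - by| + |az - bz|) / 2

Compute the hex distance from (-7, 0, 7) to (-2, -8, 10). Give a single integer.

Answer: 8

Derivation:
|ax - bx| = |-7 - (-2)| = 5
|ay - by| = |0 - (-8)| = 8
|az - bz| = |7 - 10| = 3
distance = (5 + 8 + 3) / 2 = 16 / 2 = 8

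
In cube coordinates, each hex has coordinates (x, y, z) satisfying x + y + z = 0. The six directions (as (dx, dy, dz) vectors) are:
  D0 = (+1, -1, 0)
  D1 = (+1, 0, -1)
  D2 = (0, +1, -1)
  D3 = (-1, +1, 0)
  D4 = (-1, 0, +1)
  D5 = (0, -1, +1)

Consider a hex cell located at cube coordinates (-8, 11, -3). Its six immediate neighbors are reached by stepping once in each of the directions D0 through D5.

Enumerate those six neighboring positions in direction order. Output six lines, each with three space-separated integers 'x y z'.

Center: (-8, 11, -3). Add each direction:
  D0: (-8, 11, -3) + (1, -1, 0) = (-7, 10, -3)
  D1: (-8, 11, -3) + (1, 0, -1) = (-7, 11, -4)
  D2: (-8, 11, -3) + (0, 1, -1) = (-8, 12, -4)
  D3: (-8, 11, -3) + (-1, 1, 0) = (-9, 12, -3)
  D4: (-8, 11, -3) + (-1, 0, 1) = (-9, 11, -2)
  D5: (-8, 11, -3) + (0, -1, 1) = (-8, 10, -2)

Answer: -7 10 -3
-7 11 -4
-8 12 -4
-9 12 -3
-9 11 -2
-8 10 -2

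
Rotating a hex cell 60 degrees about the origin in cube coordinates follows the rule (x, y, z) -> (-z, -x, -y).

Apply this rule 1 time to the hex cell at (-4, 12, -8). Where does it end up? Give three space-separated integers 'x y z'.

Start: (-4, 12, -8)
Step 1: (-4, 12, -8) -> (-(-8), -(-4), -(12)) = (8, 4, -12)

Answer: 8 4 -12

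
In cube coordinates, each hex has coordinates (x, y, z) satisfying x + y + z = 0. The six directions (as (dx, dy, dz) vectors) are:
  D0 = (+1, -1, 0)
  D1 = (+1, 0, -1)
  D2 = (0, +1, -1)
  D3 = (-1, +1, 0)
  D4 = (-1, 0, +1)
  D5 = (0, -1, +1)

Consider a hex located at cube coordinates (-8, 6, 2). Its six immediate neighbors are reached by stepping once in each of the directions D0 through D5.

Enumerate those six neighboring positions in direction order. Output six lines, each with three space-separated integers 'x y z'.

Center: (-8, 6, 2). Add each direction:
  D0: (-8, 6, 2) + (1, -1, 0) = (-7, 5, 2)
  D1: (-8, 6, 2) + (1, 0, -1) = (-7, 6, 1)
  D2: (-8, 6, 2) + (0, 1, -1) = (-8, 7, 1)
  D3: (-8, 6, 2) + (-1, 1, 0) = (-9, 7, 2)
  D4: (-8, 6, 2) + (-1, 0, 1) = (-9, 6, 3)
  D5: (-8, 6, 2) + (0, -1, 1) = (-8, 5, 3)

Answer: -7 5 2
-7 6 1
-8 7 1
-9 7 2
-9 6 3
-8 5 3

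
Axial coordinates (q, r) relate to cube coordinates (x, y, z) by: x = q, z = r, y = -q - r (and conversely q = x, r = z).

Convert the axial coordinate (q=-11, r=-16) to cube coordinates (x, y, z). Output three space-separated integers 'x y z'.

x = q = -11
z = r = -16
y = -x - z = -(-11) - (-16) = 27

Answer: -11 27 -16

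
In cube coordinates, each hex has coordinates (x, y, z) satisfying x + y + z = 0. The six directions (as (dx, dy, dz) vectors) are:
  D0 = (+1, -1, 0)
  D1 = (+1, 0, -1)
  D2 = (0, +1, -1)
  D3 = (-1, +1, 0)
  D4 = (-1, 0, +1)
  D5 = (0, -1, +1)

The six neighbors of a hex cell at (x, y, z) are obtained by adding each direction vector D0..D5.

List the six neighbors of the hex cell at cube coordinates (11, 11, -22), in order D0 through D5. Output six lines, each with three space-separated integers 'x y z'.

Center: (11, 11, -22). Add each direction:
  D0: (11, 11, -22) + (1, -1, 0) = (12, 10, -22)
  D1: (11, 11, -22) + (1, 0, -1) = (12, 11, -23)
  D2: (11, 11, -22) + (0, 1, -1) = (11, 12, -23)
  D3: (11, 11, -22) + (-1, 1, 0) = (10, 12, -22)
  D4: (11, 11, -22) + (-1, 0, 1) = (10, 11, -21)
  D5: (11, 11, -22) + (0, -1, 1) = (11, 10, -21)

Answer: 12 10 -22
12 11 -23
11 12 -23
10 12 -22
10 11 -21
11 10 -21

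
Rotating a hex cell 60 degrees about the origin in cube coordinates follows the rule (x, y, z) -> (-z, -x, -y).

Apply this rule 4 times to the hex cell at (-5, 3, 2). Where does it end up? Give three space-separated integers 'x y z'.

Answer: 2 -5 3

Derivation:
Start: (-5, 3, 2)
Step 1: (-5, 3, 2) -> (-(2), -(-5), -(3)) = (-2, 5, -3)
Step 2: (-2, 5, -3) -> (-(-3), -(-2), -(5)) = (3, 2, -5)
Step 3: (3, 2, -5) -> (-(-5), -(3), -(2)) = (5, -3, -2)
Step 4: (5, -3, -2) -> (-(-2), -(5), -(-3)) = (2, -5, 3)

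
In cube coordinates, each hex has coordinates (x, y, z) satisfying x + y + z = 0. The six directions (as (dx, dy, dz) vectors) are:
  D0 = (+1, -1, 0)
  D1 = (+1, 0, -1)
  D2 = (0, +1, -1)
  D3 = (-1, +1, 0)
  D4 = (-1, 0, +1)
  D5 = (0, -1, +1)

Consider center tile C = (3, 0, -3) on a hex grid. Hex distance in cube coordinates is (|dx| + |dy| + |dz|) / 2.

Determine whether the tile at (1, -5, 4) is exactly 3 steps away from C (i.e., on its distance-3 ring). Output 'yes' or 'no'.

Answer: no

Derivation:
|px - cx| = |1 - 3| = 2
|py - cy| = |-5 - 0| = 5
|pz - cz| = |4 - (-3)| = 7
distance = (2+5+7)/2 = 14/2 = 7
radius = 3; distance != radius -> no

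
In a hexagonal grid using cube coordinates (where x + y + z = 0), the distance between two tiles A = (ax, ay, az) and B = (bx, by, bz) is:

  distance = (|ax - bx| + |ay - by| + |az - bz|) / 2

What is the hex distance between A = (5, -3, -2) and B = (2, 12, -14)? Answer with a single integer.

|ax - bx| = |5 - 2| = 3
|ay - by| = |-3 - 12| = 15
|az - bz| = |-2 - (-14)| = 12
distance = (3 + 15 + 12) / 2 = 30 / 2 = 15

Answer: 15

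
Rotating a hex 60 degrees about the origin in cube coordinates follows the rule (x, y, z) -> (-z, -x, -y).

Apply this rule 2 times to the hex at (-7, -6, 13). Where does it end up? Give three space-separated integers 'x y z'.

Answer: -6 13 -7

Derivation:
Start: (-7, -6, 13)
Step 1: (-7, -6, 13) -> (-(13), -(-7), -(-6)) = (-13, 7, 6)
Step 2: (-13, 7, 6) -> (-(6), -(-13), -(7)) = (-6, 13, -7)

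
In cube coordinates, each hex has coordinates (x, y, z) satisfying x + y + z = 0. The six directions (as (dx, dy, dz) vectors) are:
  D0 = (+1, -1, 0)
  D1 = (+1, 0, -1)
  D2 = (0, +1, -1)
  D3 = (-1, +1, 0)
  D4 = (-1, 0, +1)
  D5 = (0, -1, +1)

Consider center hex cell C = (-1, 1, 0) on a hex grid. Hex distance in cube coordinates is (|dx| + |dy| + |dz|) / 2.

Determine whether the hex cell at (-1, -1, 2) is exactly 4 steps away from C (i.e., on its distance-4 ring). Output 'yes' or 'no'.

Answer: no

Derivation:
|px - cx| = |-1 - (-1)| = 0
|py - cy| = |-1 - 1| = 2
|pz - cz| = |2 - 0| = 2
distance = (0+2+2)/2 = 4/2 = 2
radius = 4; distance != radius -> no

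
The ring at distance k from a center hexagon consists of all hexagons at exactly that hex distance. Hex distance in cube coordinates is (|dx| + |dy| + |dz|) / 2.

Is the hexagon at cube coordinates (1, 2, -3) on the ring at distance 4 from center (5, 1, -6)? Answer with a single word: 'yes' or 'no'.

Answer: yes

Derivation:
|px - cx| = |1 - 5| = 4
|py - cy| = |2 - 1| = 1
|pz - cz| = |-3 - (-6)| = 3
distance = (4+1+3)/2 = 8/2 = 4
radius = 4; distance == radius -> yes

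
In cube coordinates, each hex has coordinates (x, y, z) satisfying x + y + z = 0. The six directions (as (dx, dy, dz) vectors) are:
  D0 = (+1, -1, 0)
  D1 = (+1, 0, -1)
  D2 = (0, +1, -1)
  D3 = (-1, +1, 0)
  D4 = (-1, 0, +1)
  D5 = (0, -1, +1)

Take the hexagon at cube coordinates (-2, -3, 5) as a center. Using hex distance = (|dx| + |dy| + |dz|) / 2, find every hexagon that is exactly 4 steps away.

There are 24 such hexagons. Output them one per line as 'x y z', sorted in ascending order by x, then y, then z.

Answer: -6 -3 9
-6 -2 8
-6 -1 7
-6 0 6
-6 1 5
-5 -4 9
-5 1 4
-4 -5 9
-4 1 3
-3 -6 9
-3 1 2
-2 -7 9
-2 1 1
-1 -7 8
-1 0 1
0 -7 7
0 -1 1
1 -7 6
1 -2 1
2 -7 5
2 -6 4
2 -5 3
2 -4 2
2 -3 1

Derivation:
Walk ring at distance 4 from (-2, -3, 5):
Start at center + D4*4 = (-6, -3, 9)
  hex 0: (-6, -3, 9)
  hex 1: (-5, -4, 9)
  hex 2: (-4, -5, 9)
  hex 3: (-3, -6, 9)
  hex 4: (-2, -7, 9)
  hex 5: (-1, -7, 8)
  hex 6: (0, -7, 7)
  hex 7: (1, -7, 6)
  hex 8: (2, -7, 5)
  hex 9: (2, -6, 4)
  hex 10: (2, -5, 3)
  hex 11: (2, -4, 2)
  hex 12: (2, -3, 1)
  hex 13: (1, -2, 1)
  hex 14: (0, -1, 1)
  hex 15: (-1, 0, 1)
  hex 16: (-2, 1, 1)
  hex 17: (-3, 1, 2)
  hex 18: (-4, 1, 3)
  hex 19: (-5, 1, 4)
  hex 20: (-6, 1, 5)
  hex 21: (-6, 0, 6)
  hex 22: (-6, -1, 7)
  hex 23: (-6, -2, 8)
Sorted: 24 hexes.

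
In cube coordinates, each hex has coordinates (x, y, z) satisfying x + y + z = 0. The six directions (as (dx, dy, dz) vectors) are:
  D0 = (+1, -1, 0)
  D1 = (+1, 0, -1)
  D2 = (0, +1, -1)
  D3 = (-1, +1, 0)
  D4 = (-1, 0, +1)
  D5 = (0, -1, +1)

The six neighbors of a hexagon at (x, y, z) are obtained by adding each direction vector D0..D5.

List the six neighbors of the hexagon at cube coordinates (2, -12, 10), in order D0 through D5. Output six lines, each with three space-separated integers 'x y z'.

Answer: 3 -13 10
3 -12 9
2 -11 9
1 -11 10
1 -12 11
2 -13 11

Derivation:
Center: (2, -12, 10). Add each direction:
  D0: (2, -12, 10) + (1, -1, 0) = (3, -13, 10)
  D1: (2, -12, 10) + (1, 0, -1) = (3, -12, 9)
  D2: (2, -12, 10) + (0, 1, -1) = (2, -11, 9)
  D3: (2, -12, 10) + (-1, 1, 0) = (1, -11, 10)
  D4: (2, -12, 10) + (-1, 0, 1) = (1, -12, 11)
  D5: (2, -12, 10) + (0, -1, 1) = (2, -13, 11)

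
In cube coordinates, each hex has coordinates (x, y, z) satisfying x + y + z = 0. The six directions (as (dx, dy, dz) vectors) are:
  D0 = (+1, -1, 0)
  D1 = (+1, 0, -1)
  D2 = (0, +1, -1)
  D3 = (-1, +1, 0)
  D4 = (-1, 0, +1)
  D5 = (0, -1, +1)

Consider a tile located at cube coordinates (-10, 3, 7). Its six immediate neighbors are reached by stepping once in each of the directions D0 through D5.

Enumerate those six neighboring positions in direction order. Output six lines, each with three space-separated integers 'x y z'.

Center: (-10, 3, 7). Add each direction:
  D0: (-10, 3, 7) + (1, -1, 0) = (-9, 2, 7)
  D1: (-10, 3, 7) + (1, 0, -1) = (-9, 3, 6)
  D2: (-10, 3, 7) + (0, 1, -1) = (-10, 4, 6)
  D3: (-10, 3, 7) + (-1, 1, 0) = (-11, 4, 7)
  D4: (-10, 3, 7) + (-1, 0, 1) = (-11, 3, 8)
  D5: (-10, 3, 7) + (0, -1, 1) = (-10, 2, 8)

Answer: -9 2 7
-9 3 6
-10 4 6
-11 4 7
-11 3 8
-10 2 8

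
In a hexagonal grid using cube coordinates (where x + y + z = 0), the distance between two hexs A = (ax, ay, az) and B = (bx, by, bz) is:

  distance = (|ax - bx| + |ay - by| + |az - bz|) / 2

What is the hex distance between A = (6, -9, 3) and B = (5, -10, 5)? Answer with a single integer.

|ax - bx| = |6 - 5| = 1
|ay - by| = |-9 - (-10)| = 1
|az - bz| = |3 - 5| = 2
distance = (1 + 1 + 2) / 2 = 4 / 2 = 2

Answer: 2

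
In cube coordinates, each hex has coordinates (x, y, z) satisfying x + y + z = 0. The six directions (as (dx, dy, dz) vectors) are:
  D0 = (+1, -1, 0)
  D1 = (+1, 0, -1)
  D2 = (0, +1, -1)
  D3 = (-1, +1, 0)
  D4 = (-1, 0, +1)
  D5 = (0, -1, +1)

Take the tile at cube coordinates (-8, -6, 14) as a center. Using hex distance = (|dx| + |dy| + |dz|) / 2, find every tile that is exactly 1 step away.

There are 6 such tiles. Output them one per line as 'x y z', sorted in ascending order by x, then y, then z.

Walk ring at distance 1 from (-8, -6, 14):
Start at center + D4*1 = (-9, -6, 15)
  hex 0: (-9, -6, 15)
  hex 1: (-8, -7, 15)
  hex 2: (-7, -7, 14)
  hex 3: (-7, -6, 13)
  hex 4: (-8, -5, 13)
  hex 5: (-9, -5, 14)
Sorted: 6 hexes.

Answer: -9 -6 15
-9 -5 14
-8 -7 15
-8 -5 13
-7 -7 14
-7 -6 13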